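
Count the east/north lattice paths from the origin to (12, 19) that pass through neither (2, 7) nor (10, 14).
Number of paths = 81519753

Inclusion–exclusion. Total paths: C(31, 12) = 141120525. Through P₁: C(9, 2)·C(22, 10) = 23279256. Through P₂: C(24, 10)·C(7, 2) = 41186376. Since P₁ is strictly southwest of P₂, a monotone path through both must visit P₁ then P₂; paths through both = C(9, 2)·C(15, 8)·C(7, 2) = 4864860. Avoid both = 141120525 − 23279256 − 41186376 + 4864860 = 81519753.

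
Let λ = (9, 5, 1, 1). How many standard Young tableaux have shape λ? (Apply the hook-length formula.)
# SYT of shape (9, 5, 1, 1) = 71500

Hook-length formula: f^λ = n! / Π hook(c), product over all cells c of the Young diagram. For λ = (9, 5, 1, 1), n = 16 boxes. Hook lengths by row (left-to-right, top-to-bottom): [12, 9, 8, 7, 6, 4, 3, 2, 1]; [7, 4, 3, 2, 1]; [2]; [1]. Product of hooks = 292626432. So f^λ = 16! / 292626432 = 20922789888000 / 292626432 = 71500.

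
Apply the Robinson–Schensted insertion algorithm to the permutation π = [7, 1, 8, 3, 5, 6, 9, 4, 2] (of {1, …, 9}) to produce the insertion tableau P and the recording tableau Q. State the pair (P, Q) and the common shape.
P = [1, 2, 4, 6, 9] / [3, 8] / [5] / [7];  Q = [1, 3, 5, 6, 7] / [2, 4] / [8] / [9];  common shape = (5, 2, 1, 1)

Row-insert the values π_1, π_2, … into P one at a time, bumping the leftmost entry strictly greater than the inserted value down to the next row. The recording tableau Q records, in position (i, j), the step at which that cell was added to P.
  Insert 7 (step 1): P = [7];  Q = [1]
  Insert 1 (step 2): P = [1] / [7];  Q = [1] / [2]
  Insert 8 (step 3): P = [1, 8] / [7];  Q = [1, 3] / [2]
  Insert 3 (step 4): P = [1, 3] / [7, 8];  Q = [1, 3] / [2, 4]
  Insert 5 (step 5): P = [1, 3, 5] / [7, 8];  Q = [1, 3, 5] / [2, 4]
  Insert 6 (step 6): P = [1, 3, 5, 6] / [7, 8];  Q = [1, 3, 5, 6] / [2, 4]
  Insert 9 (step 7): P = [1, 3, 5, 6, 9] / [7, 8];  Q = [1, 3, 5, 6, 7] / [2, 4]
  Insert 4 (step 8): P = [1, 3, 4, 6, 9] / [5, 8] / [7];  Q = [1, 3, 5, 6, 7] / [2, 4] / [8]
  Insert 2 (step 9): P = [1, 2, 4, 6, 9] / [3, 8] / [5] / [7];  Q = [1, 3, 5, 6, 7] / [2, 4] / [8] / [9]
Final shape: (5, 2, 1, 1).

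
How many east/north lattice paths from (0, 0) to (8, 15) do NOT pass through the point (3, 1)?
Number of paths = 443802

Total paths from (0, 0) to (8, 15): C(23, 8) = 490314. Paths through (3, 1): (paths (0, 0) → (3, 1)) × (paths (3, 1) → (8, 15)) = C(4, 3) · C(19, 5) = 4 · 11628 = 46512. Avoidance count = 490314 − 46512 = 443802.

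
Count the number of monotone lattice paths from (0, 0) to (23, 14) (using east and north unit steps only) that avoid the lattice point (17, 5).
Number of paths = 5975285130

Total paths from (0, 0) to (23, 14): C(37, 23) = 6107086800. Paths through (17, 5): (paths (0, 0) → (17, 5)) × (paths (17, 5) → (23, 14)) = C(22, 17) · C(15, 6) = 26334 · 5005 = 131801670. Avoidance count = 6107086800 − 131801670 = 5975285130.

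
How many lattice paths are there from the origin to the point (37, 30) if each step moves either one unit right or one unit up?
Number of paths = 9989690752182277136

A monotone lattice path from (0, 0) to (37, 30) consists of 37 east steps and 30 north steps in some order, so it is determined by which 37 of the 67 steps are east. The count is C(67, 37) = 9989690752182277136.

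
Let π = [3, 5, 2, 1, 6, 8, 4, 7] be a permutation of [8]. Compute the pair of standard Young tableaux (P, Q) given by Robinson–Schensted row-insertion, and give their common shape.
P = [1, 4, 6, 7] / [2, 5, 8] / [3];  Q = [1, 2, 5, 6] / [3, 7, 8] / [4];  common shape = (4, 3, 1)

Row-insert the values π_1, π_2, … into P one at a time, bumping the leftmost entry strictly greater than the inserted value down to the next row. The recording tableau Q records, in position (i, j), the step at which that cell was added to P.
  Insert 3 (step 1): P = [3];  Q = [1]
  Insert 5 (step 2): P = [3, 5];  Q = [1, 2]
  Insert 2 (step 3): P = [2, 5] / [3];  Q = [1, 2] / [3]
  Insert 1 (step 4): P = [1, 5] / [2] / [3];  Q = [1, 2] / [3] / [4]
  Insert 6 (step 5): P = [1, 5, 6] / [2] / [3];  Q = [1, 2, 5] / [3] / [4]
  Insert 8 (step 6): P = [1, 5, 6, 8] / [2] / [3];  Q = [1, 2, 5, 6] / [3] / [4]
  Insert 4 (step 7): P = [1, 4, 6, 8] / [2, 5] / [3];  Q = [1, 2, 5, 6] / [3, 7] / [4]
  Insert 7 (step 8): P = [1, 4, 6, 7] / [2, 5, 8] / [3];  Q = [1, 2, 5, 6] / [3, 7, 8] / [4]
Final shape: (4, 3, 1).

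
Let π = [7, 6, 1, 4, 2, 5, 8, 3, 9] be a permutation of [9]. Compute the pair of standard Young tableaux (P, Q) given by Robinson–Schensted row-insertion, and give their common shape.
P = [1, 2, 3, 8, 9] / [4, 5] / [6] / [7];  Q = [1, 4, 6, 7, 9] / [2, 8] / [3] / [5];  common shape = (5, 2, 1, 1)

Row-insert the values π_1, π_2, … into P one at a time, bumping the leftmost entry strictly greater than the inserted value down to the next row. The recording tableau Q records, in position (i, j), the step at which that cell was added to P.
  Insert 7 (step 1): P = [7];  Q = [1]
  Insert 6 (step 2): P = [6] / [7];  Q = [1] / [2]
  Insert 1 (step 3): P = [1] / [6] / [7];  Q = [1] / [2] / [3]
  Insert 4 (step 4): P = [1, 4] / [6] / [7];  Q = [1, 4] / [2] / [3]
  Insert 2 (step 5): P = [1, 2] / [4] / [6] / [7];  Q = [1, 4] / [2] / [3] / [5]
  Insert 5 (step 6): P = [1, 2, 5] / [4] / [6] / [7];  Q = [1, 4, 6] / [2] / [3] / [5]
  Insert 8 (step 7): P = [1, 2, 5, 8] / [4] / [6] / [7];  Q = [1, 4, 6, 7] / [2] / [3] / [5]
  Insert 3 (step 8): P = [1, 2, 3, 8] / [4, 5] / [6] / [7];  Q = [1, 4, 6, 7] / [2, 8] / [3] / [5]
  Insert 9 (step 9): P = [1, 2, 3, 8, 9] / [4, 5] / [6] / [7];  Q = [1, 4, 6, 7, 9] / [2, 8] / [3] / [5]
Final shape: (5, 2, 1, 1).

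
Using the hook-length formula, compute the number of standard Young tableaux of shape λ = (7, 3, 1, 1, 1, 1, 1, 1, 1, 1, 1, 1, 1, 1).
# SYT of shape (7, 3, 1, 1, 1, 1, 1, 1, 1, 1, 1, 1, 1, 1) = 3879876

Hook-length formula: f^λ = n! / Π hook(c), product over all cells c of the Young diagram. For λ = (7, 3, 1, 1, 1, 1, 1, 1, 1, 1, 1, 1, 1, 1), n = 22 boxes. Hook lengths by row (left-to-right, top-to-bottom): [20, 7, 6, 4, 3, 2, 1]; [15, 2, 1]; [12]; [11]; [10]; [9]; [8]; [7]; [6]; [5]; [4]; [3]; [2]; [1]. Product of hooks = 289700167680000. So f^λ = 22! / 289700167680000 = 1124000727777607680000 / 289700167680000 = 3879876.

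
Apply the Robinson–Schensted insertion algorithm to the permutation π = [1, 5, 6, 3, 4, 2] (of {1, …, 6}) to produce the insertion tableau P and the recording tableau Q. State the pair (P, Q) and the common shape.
P = [1, 2, 4] / [3, 6] / [5];  Q = [1, 2, 3] / [4, 5] / [6];  common shape = (3, 2, 1)

Row-insert the values π_1, π_2, … into P one at a time, bumping the leftmost entry strictly greater than the inserted value down to the next row. The recording tableau Q records, in position (i, j), the step at which that cell was added to P.
  Insert 1 (step 1): P = [1];  Q = [1]
  Insert 5 (step 2): P = [1, 5];  Q = [1, 2]
  Insert 6 (step 3): P = [1, 5, 6];  Q = [1, 2, 3]
  Insert 3 (step 4): P = [1, 3, 6] / [5];  Q = [1, 2, 3] / [4]
  Insert 4 (step 5): P = [1, 3, 4] / [5, 6];  Q = [1, 2, 3] / [4, 5]
  Insert 2 (step 6): P = [1, 2, 4] / [3, 6] / [5];  Q = [1, 2, 3] / [4, 5] / [6]
Final shape: (3, 2, 1).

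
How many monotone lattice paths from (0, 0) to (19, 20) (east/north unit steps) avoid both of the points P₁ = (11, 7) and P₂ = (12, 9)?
Number of paths = 56131671258

Inclusion–exclusion. Total paths: C(39, 19) = 68923264410. Through P₁: C(18, 11)·C(21, 8) = 6475865760. Through P₂: C(21, 12)·C(18, 7) = 9354028320. Since P₁ is strictly southwest of P₂, a monotone path through both must visit P₁ then P₂; paths through both = C(18, 11)·C(3, 1)·C(18, 7) = 3038300928. Avoid both = 68923264410 − 6475865760 − 9354028320 + 3038300928 = 56131671258.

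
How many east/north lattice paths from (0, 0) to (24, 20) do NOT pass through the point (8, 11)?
Number of paths = 1606627213620

Total paths from (0, 0) to (24, 20): C(44, 24) = 1761039350070. Paths through (8, 11): (paths (0, 0) → (8, 11)) × (paths (8, 11) → (24, 20)) = C(19, 8) · C(25, 16) = 75582 · 2042975 = 154412136450. Avoidance count = 1761039350070 − 154412136450 = 1606627213620.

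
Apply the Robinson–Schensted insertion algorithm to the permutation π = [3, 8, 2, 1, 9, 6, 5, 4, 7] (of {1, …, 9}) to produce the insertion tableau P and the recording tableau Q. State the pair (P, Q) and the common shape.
P = [1, 4, 7] / [2, 5, 9] / [3, 6] / [8];  Q = [1, 2, 5] / [3, 6, 9] / [4, 7] / [8];  common shape = (3, 3, 2, 1)

Row-insert the values π_1, π_2, … into P one at a time, bumping the leftmost entry strictly greater than the inserted value down to the next row. The recording tableau Q records, in position (i, j), the step at which that cell was added to P.
  Insert 3 (step 1): P = [3];  Q = [1]
  Insert 8 (step 2): P = [3, 8];  Q = [1, 2]
  Insert 2 (step 3): P = [2, 8] / [3];  Q = [1, 2] / [3]
  Insert 1 (step 4): P = [1, 8] / [2] / [3];  Q = [1, 2] / [3] / [4]
  Insert 9 (step 5): P = [1, 8, 9] / [2] / [3];  Q = [1, 2, 5] / [3] / [4]
  Insert 6 (step 6): P = [1, 6, 9] / [2, 8] / [3];  Q = [1, 2, 5] / [3, 6] / [4]
  Insert 5 (step 7): P = [1, 5, 9] / [2, 6] / [3, 8];  Q = [1, 2, 5] / [3, 6] / [4, 7]
  Insert 4 (step 8): P = [1, 4, 9] / [2, 5] / [3, 6] / [8];  Q = [1, 2, 5] / [3, 6] / [4, 7] / [8]
  Insert 7 (step 9): P = [1, 4, 7] / [2, 5, 9] / [3, 6] / [8];  Q = [1, 2, 5] / [3, 6, 9] / [4, 7] / [8]
Final shape: (3, 3, 2, 1).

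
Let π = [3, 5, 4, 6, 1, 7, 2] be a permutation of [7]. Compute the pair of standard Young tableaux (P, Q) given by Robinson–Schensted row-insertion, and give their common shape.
P = [1, 2, 6, 7] / [3, 4] / [5];  Q = [1, 2, 4, 6] / [3, 7] / [5];  common shape = (4, 2, 1)

Row-insert the values π_1, π_2, … into P one at a time, bumping the leftmost entry strictly greater than the inserted value down to the next row. The recording tableau Q records, in position (i, j), the step at which that cell was added to P.
  Insert 3 (step 1): P = [3];  Q = [1]
  Insert 5 (step 2): P = [3, 5];  Q = [1, 2]
  Insert 4 (step 3): P = [3, 4] / [5];  Q = [1, 2] / [3]
  Insert 6 (step 4): P = [3, 4, 6] / [5];  Q = [1, 2, 4] / [3]
  Insert 1 (step 5): P = [1, 4, 6] / [3] / [5];  Q = [1, 2, 4] / [3] / [5]
  Insert 7 (step 6): P = [1, 4, 6, 7] / [3] / [5];  Q = [1, 2, 4, 6] / [3] / [5]
  Insert 2 (step 7): P = [1, 2, 6, 7] / [3, 4] / [5];  Q = [1, 2, 4, 6] / [3, 7] / [5]
Final shape: (4, 2, 1).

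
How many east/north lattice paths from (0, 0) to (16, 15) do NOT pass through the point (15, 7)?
Number of paths = 299005299

Total paths from (0, 0) to (16, 15): C(31, 16) = 300540195. Paths through (15, 7): (paths (0, 0) → (15, 7)) × (paths (15, 7) → (16, 15)) = C(22, 15) · C(9, 1) = 170544 · 9 = 1534896. Avoidance count = 300540195 − 1534896 = 299005299.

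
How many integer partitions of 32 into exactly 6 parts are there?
p(32, 6 parts) = 709

Partitions of n into exactly k parts are in bijection with partitions of n − k into at most k parts (subtract 1 from each part). So p(32, exactly 6) = p(26, parts ≤ 6). Computing via the recurrence p(m, j) = p(m, j−1) + p(m−j, j) gives 709.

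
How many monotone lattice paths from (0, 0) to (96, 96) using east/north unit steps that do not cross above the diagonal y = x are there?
C_96 = 3721443204405954385563870541379246659709506697378694300

These NE paths below the diagonal are counted by the Catalan number C_n = (1/(n + 1)) · C(2n, n). For n = 96: C_96 = (1/97) · C(192, 96) = 360979990827377575399695442513786925991822149645733347100/97 = 3721443204405954385563870541379246659709506697378694300.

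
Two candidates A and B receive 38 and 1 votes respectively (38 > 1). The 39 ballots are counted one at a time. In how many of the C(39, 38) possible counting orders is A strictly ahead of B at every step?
Strict-lead orderings = 37

Total orderings of the 39 votes with 38 for A: C(39, 38) = 39. By the Bertrand ballot formula (Cycle Lemma / reflection principle), the number of orderings in which A is strictly ahead of B throughout is (p − q)/(p + q) · C(p + q, p) = (38 − 1)/(38 + 1) · 39 = 37.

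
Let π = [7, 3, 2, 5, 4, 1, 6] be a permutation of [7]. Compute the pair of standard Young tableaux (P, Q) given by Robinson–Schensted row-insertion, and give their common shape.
P = [1, 4, 6] / [2, 5] / [3] / [7];  Q = [1, 4, 7] / [2, 5] / [3] / [6];  common shape = (3, 2, 1, 1)

Row-insert the values π_1, π_2, … into P one at a time, bumping the leftmost entry strictly greater than the inserted value down to the next row. The recording tableau Q records, in position (i, j), the step at which that cell was added to P.
  Insert 7 (step 1): P = [7];  Q = [1]
  Insert 3 (step 2): P = [3] / [7];  Q = [1] / [2]
  Insert 2 (step 3): P = [2] / [3] / [7];  Q = [1] / [2] / [3]
  Insert 5 (step 4): P = [2, 5] / [3] / [7];  Q = [1, 4] / [2] / [3]
  Insert 4 (step 5): P = [2, 4] / [3, 5] / [7];  Q = [1, 4] / [2, 5] / [3]
  Insert 1 (step 6): P = [1, 4] / [2, 5] / [3] / [7];  Q = [1, 4] / [2, 5] / [3] / [6]
  Insert 6 (step 7): P = [1, 4, 6] / [2, 5] / [3] / [7];  Q = [1, 4, 7] / [2, 5] / [3] / [6]
Final shape: (3, 2, 1, 1).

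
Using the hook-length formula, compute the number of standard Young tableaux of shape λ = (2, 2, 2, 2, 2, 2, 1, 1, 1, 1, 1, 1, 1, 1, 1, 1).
# SYT of shape (2, 2, 2, 2, 2, 2, 1, 1, 1, 1, 1, 1, 1, 1, 1, 1) = 48279

Hook-length formula: f^λ = n! / Π hook(c), product over all cells c of the Young diagram. For λ = (2, 2, 2, 2, 2, 2, 1, 1, 1, 1, 1, 1, 1, 1, 1, 1), n = 22 boxes. Hook lengths by row (left-to-right, top-to-bottom): [17, 6]; [16, 5]; [15, 4]; [14, 3]; [13, 2]; [12, 1]; [10]; [9]; [8]; [7]; [6]; [5]; [4]; [3]; [2]; [1]. Product of hooks = 23281358929920000. So f^λ = 22! / 23281358929920000 = 1124000727777607680000 / 23281358929920000 = 48279.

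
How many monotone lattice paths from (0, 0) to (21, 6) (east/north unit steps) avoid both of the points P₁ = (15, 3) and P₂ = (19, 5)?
Number of paths = 136674

Inclusion–exclusion. Total paths: C(27, 21) = 296010. Through P₁: C(18, 15)·C(9, 6) = 68544. Through P₂: C(24, 19)·C(3, 2) = 127512. Since P₁ is strictly southwest of P₂, a monotone path through both must visit P₁ then P₂; paths through both = C(18, 15)·C(6, 4)·C(3, 2) = 36720. Avoid both = 296010 − 68544 − 127512 + 36720 = 136674.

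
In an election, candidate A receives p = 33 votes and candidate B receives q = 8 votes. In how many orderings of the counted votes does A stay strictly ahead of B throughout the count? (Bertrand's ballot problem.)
Strict-lead orderings = 58261125

Total orderings of the 41 votes with 33 for A: C(41, 33) = 95548245. By the Bertrand ballot formula (Cycle Lemma / reflection principle), the number of orderings in which A is strictly ahead of B throughout is (p − q)/(p + q) · C(p + q, p) = (33 − 8)/(33 + 8) · 95548245 = 58261125.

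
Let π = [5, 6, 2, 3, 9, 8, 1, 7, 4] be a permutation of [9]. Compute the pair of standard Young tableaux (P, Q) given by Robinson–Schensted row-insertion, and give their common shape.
P = [1, 3, 4] / [2, 6, 7] / [5, 8] / [9];  Q = [1, 2, 5] / [3, 4, 6] / [7, 8] / [9];  common shape = (3, 3, 2, 1)

Row-insert the values π_1, π_2, … into P one at a time, bumping the leftmost entry strictly greater than the inserted value down to the next row. The recording tableau Q records, in position (i, j), the step at which that cell was added to P.
  Insert 5 (step 1): P = [5];  Q = [1]
  Insert 6 (step 2): P = [5, 6];  Q = [1, 2]
  Insert 2 (step 3): P = [2, 6] / [5];  Q = [1, 2] / [3]
  Insert 3 (step 4): P = [2, 3] / [5, 6];  Q = [1, 2] / [3, 4]
  Insert 9 (step 5): P = [2, 3, 9] / [5, 6];  Q = [1, 2, 5] / [3, 4]
  Insert 8 (step 6): P = [2, 3, 8] / [5, 6, 9];  Q = [1, 2, 5] / [3, 4, 6]
  Insert 1 (step 7): P = [1, 3, 8] / [2, 6, 9] / [5];  Q = [1, 2, 5] / [3, 4, 6] / [7]
  Insert 7 (step 8): P = [1, 3, 7] / [2, 6, 8] / [5, 9];  Q = [1, 2, 5] / [3, 4, 6] / [7, 8]
  Insert 4 (step 9): P = [1, 3, 4] / [2, 6, 7] / [5, 8] / [9];  Q = [1, 2, 5] / [3, 4, 6] / [7, 8] / [9]
Final shape: (3, 3, 2, 1).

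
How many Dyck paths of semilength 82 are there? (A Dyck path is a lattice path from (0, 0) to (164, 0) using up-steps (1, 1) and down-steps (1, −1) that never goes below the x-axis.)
C_82 = 17526585015616776834735140517915655636396234280

These Dyck paths are counted by the Catalan number C_n = (1/(n + 1)) · C(2n, n). For n = 82: C_82 = (1/83) · C(164, 82) = 1454706556296192477283016662986999417820887445240/83 = 17526585015616776834735140517915655636396234280.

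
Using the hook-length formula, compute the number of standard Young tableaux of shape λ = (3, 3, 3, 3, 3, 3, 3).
# SYT of shape (3, 3, 3, 3, 3, 3, 3) = 1385670

Hook-length formula: f^λ = n! / Π hook(c), product over all cells c of the Young diagram. For λ = (3, 3, 3, 3, 3, 3, 3), n = 21 boxes. Hook lengths by row (left-to-right, top-to-bottom): [9, 8, 7]; [8, 7, 6]; [7, 6, 5]; [6, 5, 4]; [5, 4, 3]; [4, 3, 2]; [3, 2, 1]. Product of hooks = 36870930432000. So f^λ = 21! / 36870930432000 = 51090942171709440000 / 36870930432000 = 1385670.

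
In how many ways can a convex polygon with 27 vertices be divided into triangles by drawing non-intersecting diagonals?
C_25 = 4861946401452

These polygon triangulations are counted by the Catalan number C_n = (1/(n + 1)) · C(2n, n). For n = 25: C_25 = (1/26) · C(50, 25) = 126410606437752/26 = 4861946401452.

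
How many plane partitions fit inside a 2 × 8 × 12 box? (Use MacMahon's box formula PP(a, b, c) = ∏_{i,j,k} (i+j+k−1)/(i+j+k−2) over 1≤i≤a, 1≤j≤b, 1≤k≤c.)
PP(2, 8, 12) = 2848181700

Evaluate the triple product over i = 1..2, j = 1..8, k = 1..12. The factors are (2/1) · (3/2) · (4/3) · (5/4) · (6/5) · (7/6) · (8/7) · (9/8) · … (192 factors total). The numerators and denominators telescope so the product is an integer; carrying out the multiplication exactly gives PP(2, 8, 12) = 2848181700.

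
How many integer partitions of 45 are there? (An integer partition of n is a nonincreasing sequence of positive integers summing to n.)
p(45) = 89134

Compute p(n) via the recurrence p(n, m) = p(n, m−1) + p(n−m, m), where p(n, m) counts partitions of n with all parts ≤ m and p(n) = p(n, n). The base cases are p(0, m) = 1 and p(n, 0) = 0 for n > 0. Filling the table yields p(45) = 89134. (Euler's pentagonal recurrence is an alternative.)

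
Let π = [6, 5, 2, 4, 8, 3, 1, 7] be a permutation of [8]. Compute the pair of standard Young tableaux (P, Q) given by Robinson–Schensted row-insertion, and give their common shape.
P = [1, 3, 7] / [2, 8] / [4] / [5] / [6];  Q = [1, 4, 5] / [2, 8] / [3] / [6] / [7];  common shape = (3, 2, 1, 1, 1)

Row-insert the values π_1, π_2, … into P one at a time, bumping the leftmost entry strictly greater than the inserted value down to the next row. The recording tableau Q records, in position (i, j), the step at which that cell was added to P.
  Insert 6 (step 1): P = [6];  Q = [1]
  Insert 5 (step 2): P = [5] / [6];  Q = [1] / [2]
  Insert 2 (step 3): P = [2] / [5] / [6];  Q = [1] / [2] / [3]
  Insert 4 (step 4): P = [2, 4] / [5] / [6];  Q = [1, 4] / [2] / [3]
  Insert 8 (step 5): P = [2, 4, 8] / [5] / [6];  Q = [1, 4, 5] / [2] / [3]
  Insert 3 (step 6): P = [2, 3, 8] / [4] / [5] / [6];  Q = [1, 4, 5] / [2] / [3] / [6]
  Insert 1 (step 7): P = [1, 3, 8] / [2] / [4] / [5] / [6];  Q = [1, 4, 5] / [2] / [3] / [6] / [7]
  Insert 7 (step 8): P = [1, 3, 7] / [2, 8] / [4] / [5] / [6];  Q = [1, 4, 5] / [2, 8] / [3] / [6] / [7]
Final shape: (3, 2, 1, 1, 1).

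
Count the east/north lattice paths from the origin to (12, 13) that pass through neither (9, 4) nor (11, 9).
Number of paths = 4278275

Inclusion–exclusion. Total paths: C(25, 12) = 5200300. Through P₁: C(13, 9)·C(12, 3) = 157300. Through P₂: C(20, 11)·C(5, 1) = 839800. Since P₁ is strictly southwest of P₂, a monotone path through both must visit P₁ then P₂; paths through both = C(13, 9)·C(7, 2)·C(5, 1) = 75075. Avoid both = 5200300 − 157300 − 839800 + 75075 = 4278275.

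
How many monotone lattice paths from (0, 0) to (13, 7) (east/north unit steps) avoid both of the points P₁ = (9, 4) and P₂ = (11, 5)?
Number of paths = 39157

Inclusion–exclusion. Total paths: C(20, 13) = 77520. Through P₁: C(13, 9)·C(7, 4) = 25025. Through P₂: C(16, 11)·C(4, 2) = 26208. Since P₁ is strictly southwest of P₂, a monotone path through both must visit P₁ then P₂; paths through both = C(13, 9)·C(3, 2)·C(4, 2) = 12870. Avoid both = 77520 − 25025 − 26208 + 12870 = 39157.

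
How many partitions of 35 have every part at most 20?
p(35, parts ≤ 20) = 14375

Use the recurrence p(n, m) = p(n, m−1) + p(n−m, m): either the largest part is < m (count p(n, m−1)) or the largest part is exactly m (remove one copy of m, count p(n−m, m)). With p(0, ·) = 1 this gives p(35, parts ≤ 20) = 14375. (By conjugating Young diagrams, this also counts partitions of 35 into at most 20 parts.)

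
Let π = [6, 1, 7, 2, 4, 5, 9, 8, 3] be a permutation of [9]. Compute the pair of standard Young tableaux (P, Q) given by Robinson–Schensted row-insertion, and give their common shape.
P = [1, 2, 3, 5, 8] / [4, 7, 9] / [6];  Q = [1, 3, 5, 6, 7] / [2, 4, 8] / [9];  common shape = (5, 3, 1)

Row-insert the values π_1, π_2, … into P one at a time, bumping the leftmost entry strictly greater than the inserted value down to the next row. The recording tableau Q records, in position (i, j), the step at which that cell was added to P.
  Insert 6 (step 1): P = [6];  Q = [1]
  Insert 1 (step 2): P = [1] / [6];  Q = [1] / [2]
  Insert 7 (step 3): P = [1, 7] / [6];  Q = [1, 3] / [2]
  Insert 2 (step 4): P = [1, 2] / [6, 7];  Q = [1, 3] / [2, 4]
  Insert 4 (step 5): P = [1, 2, 4] / [6, 7];  Q = [1, 3, 5] / [2, 4]
  Insert 5 (step 6): P = [1, 2, 4, 5] / [6, 7];  Q = [1, 3, 5, 6] / [2, 4]
  Insert 9 (step 7): P = [1, 2, 4, 5, 9] / [6, 7];  Q = [1, 3, 5, 6, 7] / [2, 4]
  Insert 8 (step 8): P = [1, 2, 4, 5, 8] / [6, 7, 9];  Q = [1, 3, 5, 6, 7] / [2, 4, 8]
  Insert 3 (step 9): P = [1, 2, 3, 5, 8] / [4, 7, 9] / [6];  Q = [1, 3, 5, 6, 7] / [2, 4, 8] / [9]
Final shape: (5, 3, 1).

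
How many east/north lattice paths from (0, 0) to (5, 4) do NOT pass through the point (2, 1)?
Number of paths = 66

Total paths from (0, 0) to (5, 4): C(9, 5) = 126. Paths through (2, 1): (paths (0, 0) → (2, 1)) × (paths (2, 1) → (5, 4)) = C(3, 2) · C(6, 3) = 3 · 20 = 60. Avoidance count = 126 − 60 = 66.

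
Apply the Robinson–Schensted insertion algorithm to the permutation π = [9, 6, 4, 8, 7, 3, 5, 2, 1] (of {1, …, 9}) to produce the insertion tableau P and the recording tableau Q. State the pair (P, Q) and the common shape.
P = [1, 5] / [2, 7] / [3, 8] / [4] / [6] / [9];  Q = [1, 4] / [2, 5] / [3, 7] / [6] / [8] / [9];  common shape = (2, 2, 2, 1, 1, 1)

Row-insert the values π_1, π_2, … into P one at a time, bumping the leftmost entry strictly greater than the inserted value down to the next row. The recording tableau Q records, in position (i, j), the step at which that cell was added to P.
  Insert 9 (step 1): P = [9];  Q = [1]
  Insert 6 (step 2): P = [6] / [9];  Q = [1] / [2]
  Insert 4 (step 3): P = [4] / [6] / [9];  Q = [1] / [2] / [3]
  Insert 8 (step 4): P = [4, 8] / [6] / [9];  Q = [1, 4] / [2] / [3]
  Insert 7 (step 5): P = [4, 7] / [6, 8] / [9];  Q = [1, 4] / [2, 5] / [3]
  Insert 3 (step 6): P = [3, 7] / [4, 8] / [6] / [9];  Q = [1, 4] / [2, 5] / [3] / [6]
  Insert 5 (step 7): P = [3, 5] / [4, 7] / [6, 8] / [9];  Q = [1, 4] / [2, 5] / [3, 7] / [6]
  Insert 2 (step 8): P = [2, 5] / [3, 7] / [4, 8] / [6] / [9];  Q = [1, 4] / [2, 5] / [3, 7] / [6] / [8]
  Insert 1 (step 9): P = [1, 5] / [2, 7] / [3, 8] / [4] / [6] / [9];  Q = [1, 4] / [2, 5] / [3, 7] / [6] / [8] / [9]
Final shape: (2, 2, 2, 1, 1, 1).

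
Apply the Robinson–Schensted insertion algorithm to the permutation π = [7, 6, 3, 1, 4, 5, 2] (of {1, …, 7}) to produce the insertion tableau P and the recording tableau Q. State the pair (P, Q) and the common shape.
P = [1, 2, 5] / [3, 4] / [6] / [7];  Q = [1, 5, 6] / [2, 7] / [3] / [4];  common shape = (3, 2, 1, 1)

Row-insert the values π_1, π_2, … into P one at a time, bumping the leftmost entry strictly greater than the inserted value down to the next row. The recording tableau Q records, in position (i, j), the step at which that cell was added to P.
  Insert 7 (step 1): P = [7];  Q = [1]
  Insert 6 (step 2): P = [6] / [7];  Q = [1] / [2]
  Insert 3 (step 3): P = [3] / [6] / [7];  Q = [1] / [2] / [3]
  Insert 1 (step 4): P = [1] / [3] / [6] / [7];  Q = [1] / [2] / [3] / [4]
  Insert 4 (step 5): P = [1, 4] / [3] / [6] / [7];  Q = [1, 5] / [2] / [3] / [4]
  Insert 5 (step 6): P = [1, 4, 5] / [3] / [6] / [7];  Q = [1, 5, 6] / [2] / [3] / [4]
  Insert 2 (step 7): P = [1, 2, 5] / [3, 4] / [6] / [7];  Q = [1, 5, 6] / [2, 7] / [3] / [4]
Final shape: (3, 2, 1, 1).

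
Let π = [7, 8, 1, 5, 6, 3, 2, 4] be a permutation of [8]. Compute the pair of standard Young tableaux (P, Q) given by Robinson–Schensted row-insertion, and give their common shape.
P = [1, 2, 4] / [3, 6] / [5, 8] / [7];  Q = [1, 2, 5] / [3, 4] / [6, 8] / [7];  common shape = (3, 2, 2, 1)

Row-insert the values π_1, π_2, … into P one at a time, bumping the leftmost entry strictly greater than the inserted value down to the next row. The recording tableau Q records, in position (i, j), the step at which that cell was added to P.
  Insert 7 (step 1): P = [7];  Q = [1]
  Insert 8 (step 2): P = [7, 8];  Q = [1, 2]
  Insert 1 (step 3): P = [1, 8] / [7];  Q = [1, 2] / [3]
  Insert 5 (step 4): P = [1, 5] / [7, 8];  Q = [1, 2] / [3, 4]
  Insert 6 (step 5): P = [1, 5, 6] / [7, 8];  Q = [1, 2, 5] / [3, 4]
  Insert 3 (step 6): P = [1, 3, 6] / [5, 8] / [7];  Q = [1, 2, 5] / [3, 4] / [6]
  Insert 2 (step 7): P = [1, 2, 6] / [3, 8] / [5] / [7];  Q = [1, 2, 5] / [3, 4] / [6] / [7]
  Insert 4 (step 8): P = [1, 2, 4] / [3, 6] / [5, 8] / [7];  Q = [1, 2, 5] / [3, 4] / [6, 8] / [7]
Final shape: (3, 2, 2, 1).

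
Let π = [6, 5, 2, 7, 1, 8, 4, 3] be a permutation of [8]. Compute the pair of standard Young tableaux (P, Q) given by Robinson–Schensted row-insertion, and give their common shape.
P = [1, 3, 8] / [2, 4] / [5, 7] / [6];  Q = [1, 4, 6] / [2, 7] / [3, 8] / [5];  common shape = (3, 2, 2, 1)

Row-insert the values π_1, π_2, … into P one at a time, bumping the leftmost entry strictly greater than the inserted value down to the next row. The recording tableau Q records, in position (i, j), the step at which that cell was added to P.
  Insert 6 (step 1): P = [6];  Q = [1]
  Insert 5 (step 2): P = [5] / [6];  Q = [1] / [2]
  Insert 2 (step 3): P = [2] / [5] / [6];  Q = [1] / [2] / [3]
  Insert 7 (step 4): P = [2, 7] / [5] / [6];  Q = [1, 4] / [2] / [3]
  Insert 1 (step 5): P = [1, 7] / [2] / [5] / [6];  Q = [1, 4] / [2] / [3] / [5]
  Insert 8 (step 6): P = [1, 7, 8] / [2] / [5] / [6];  Q = [1, 4, 6] / [2] / [3] / [5]
  Insert 4 (step 7): P = [1, 4, 8] / [2, 7] / [5] / [6];  Q = [1, 4, 6] / [2, 7] / [3] / [5]
  Insert 3 (step 8): P = [1, 3, 8] / [2, 4] / [5, 7] / [6];  Q = [1, 4, 6] / [2, 7] / [3, 8] / [5]
Final shape: (3, 2, 2, 1).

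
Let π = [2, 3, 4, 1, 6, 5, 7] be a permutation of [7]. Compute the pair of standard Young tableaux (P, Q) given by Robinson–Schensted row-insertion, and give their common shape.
P = [1, 3, 4, 5, 7] / [2, 6];  Q = [1, 2, 3, 5, 7] / [4, 6];  common shape = (5, 2)

Row-insert the values π_1, π_2, … into P one at a time, bumping the leftmost entry strictly greater than the inserted value down to the next row. The recording tableau Q records, in position (i, j), the step at which that cell was added to P.
  Insert 2 (step 1): P = [2];  Q = [1]
  Insert 3 (step 2): P = [2, 3];  Q = [1, 2]
  Insert 4 (step 3): P = [2, 3, 4];  Q = [1, 2, 3]
  Insert 1 (step 4): P = [1, 3, 4] / [2];  Q = [1, 2, 3] / [4]
  Insert 6 (step 5): P = [1, 3, 4, 6] / [2];  Q = [1, 2, 3, 5] / [4]
  Insert 5 (step 6): P = [1, 3, 4, 5] / [2, 6];  Q = [1, 2, 3, 5] / [4, 6]
  Insert 7 (step 7): P = [1, 3, 4, 5, 7] / [2, 6];  Q = [1, 2, 3, 5, 7] / [4, 6]
Final shape: (5, 2).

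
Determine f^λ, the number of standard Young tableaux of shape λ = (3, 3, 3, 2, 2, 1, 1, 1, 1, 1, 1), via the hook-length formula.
# SYT of shape (3, 3, 3, 2, 2, 1, 1, 1, 1, 1, 1) = 949620

Hook-length formula: f^λ = n! / Π hook(c), product over all cells c of the Young diagram. For λ = (3, 3, 3, 2, 2, 1, 1, 1, 1, 1, 1), n = 19 boxes. Hook lengths by row (left-to-right, top-to-bottom): [13, 6, 3]; [12, 5, 2]; [11, 4, 1]; [9, 2]; [8, 1]; [6]; [5]; [4]; [3]; [2]; [1]. Product of hooks = 128098713600. So f^λ = 19! / 128098713600 = 121645100408832000 / 128098713600 = 949620.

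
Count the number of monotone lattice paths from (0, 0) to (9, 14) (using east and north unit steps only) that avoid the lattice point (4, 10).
Number of paths = 691064

Total paths from (0, 0) to (9, 14): C(23, 9) = 817190. Paths through (4, 10): (paths (0, 0) → (4, 10)) × (paths (4, 10) → (9, 14)) = C(14, 4) · C(9, 5) = 1001 · 126 = 126126. Avoidance count = 817190 − 126126 = 691064.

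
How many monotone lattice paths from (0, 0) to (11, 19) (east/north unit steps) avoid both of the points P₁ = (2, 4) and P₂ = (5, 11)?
Number of paths = 27303036

Inclusion–exclusion. Total paths: C(30, 11) = 54627300. Through P₁: C(6, 2)·C(24, 9) = 19612560. Through P₂: C(16, 5)·C(14, 6) = 13117104. Since P₁ is strictly southwest of P₂, a monotone path through both must visit P₁ then P₂; paths through both = C(6, 2)·C(10, 3)·C(14, 6) = 5405400. Avoid both = 54627300 − 19612560 − 13117104 + 5405400 = 27303036.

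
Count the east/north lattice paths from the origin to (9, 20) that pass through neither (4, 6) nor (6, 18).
Number of paths = 6418265

Inclusion–exclusion. Total paths: C(29, 9) = 10015005. Through P₁: C(10, 4)·C(19, 5) = 2441880. Through P₂: C(24, 6)·C(5, 3) = 1345960. Since P₁ is strictly southwest of P₂, a monotone path through both must visit P₁ then P₂; paths through both = C(10, 4)·C(14, 2)·C(5, 3) = 191100. Avoid both = 10015005 − 2441880 − 1345960 + 191100 = 6418265.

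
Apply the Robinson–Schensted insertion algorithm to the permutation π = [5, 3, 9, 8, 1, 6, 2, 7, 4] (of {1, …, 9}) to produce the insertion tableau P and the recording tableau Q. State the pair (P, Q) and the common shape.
P = [1, 2, 4] / [3, 6, 7] / [5, 8] / [9];  Q = [1, 3, 8] / [2, 4, 9] / [5, 6] / [7];  common shape = (3, 3, 2, 1)

Row-insert the values π_1, π_2, … into P one at a time, bumping the leftmost entry strictly greater than the inserted value down to the next row. The recording tableau Q records, in position (i, j), the step at which that cell was added to P.
  Insert 5 (step 1): P = [5];  Q = [1]
  Insert 3 (step 2): P = [3] / [5];  Q = [1] / [2]
  Insert 9 (step 3): P = [3, 9] / [5];  Q = [1, 3] / [2]
  Insert 8 (step 4): P = [3, 8] / [5, 9];  Q = [1, 3] / [2, 4]
  Insert 1 (step 5): P = [1, 8] / [3, 9] / [5];  Q = [1, 3] / [2, 4] / [5]
  Insert 6 (step 6): P = [1, 6] / [3, 8] / [5, 9];  Q = [1, 3] / [2, 4] / [5, 6]
  Insert 2 (step 7): P = [1, 2] / [3, 6] / [5, 8] / [9];  Q = [1, 3] / [2, 4] / [5, 6] / [7]
  Insert 7 (step 8): P = [1, 2, 7] / [3, 6] / [5, 8] / [9];  Q = [1, 3, 8] / [2, 4] / [5, 6] / [7]
  Insert 4 (step 9): P = [1, 2, 4] / [3, 6, 7] / [5, 8] / [9];  Q = [1, 3, 8] / [2, 4, 9] / [5, 6] / [7]
Final shape: (3, 3, 2, 1).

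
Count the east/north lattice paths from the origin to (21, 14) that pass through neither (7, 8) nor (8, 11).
Number of paths = 2042627280

Inclusion–exclusion. Total paths: C(35, 21) = 2319959400. Through P₁: C(15, 7)·C(20, 14) = 249420600. Through P₂: C(19, 8)·C(16, 13) = 42325920. Since P₁ is strictly southwest of P₂, a monotone path through both must visit P₁ then P₂; paths through both = C(15, 7)·C(4, 1)·C(16, 13) = 14414400. Avoid both = 2319959400 − 249420600 − 42325920 + 14414400 = 2042627280.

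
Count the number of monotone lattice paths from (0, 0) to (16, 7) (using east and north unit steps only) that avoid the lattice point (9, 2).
Number of paths = 201597

Total paths from (0, 0) to (16, 7): C(23, 16) = 245157. Paths through (9, 2): (paths (0, 0) → (9, 2)) × (paths (9, 2) → (16, 7)) = C(11, 9) · C(12, 7) = 55 · 792 = 43560. Avoidance count = 245157 − 43560 = 201597.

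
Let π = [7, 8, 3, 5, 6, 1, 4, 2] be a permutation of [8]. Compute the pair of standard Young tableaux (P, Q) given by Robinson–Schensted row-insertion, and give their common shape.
P = [1, 2, 6] / [3, 4] / [5, 8] / [7];  Q = [1, 2, 5] / [3, 4] / [6, 7] / [8];  common shape = (3, 2, 2, 1)

Row-insert the values π_1, π_2, … into P one at a time, bumping the leftmost entry strictly greater than the inserted value down to the next row. The recording tableau Q records, in position (i, j), the step at which that cell was added to P.
  Insert 7 (step 1): P = [7];  Q = [1]
  Insert 8 (step 2): P = [7, 8];  Q = [1, 2]
  Insert 3 (step 3): P = [3, 8] / [7];  Q = [1, 2] / [3]
  Insert 5 (step 4): P = [3, 5] / [7, 8];  Q = [1, 2] / [3, 4]
  Insert 6 (step 5): P = [3, 5, 6] / [7, 8];  Q = [1, 2, 5] / [3, 4]
  Insert 1 (step 6): P = [1, 5, 6] / [3, 8] / [7];  Q = [1, 2, 5] / [3, 4] / [6]
  Insert 4 (step 7): P = [1, 4, 6] / [3, 5] / [7, 8];  Q = [1, 2, 5] / [3, 4] / [6, 7]
  Insert 2 (step 8): P = [1, 2, 6] / [3, 4] / [5, 8] / [7];  Q = [1, 2, 5] / [3, 4] / [6, 7] / [8]
Final shape: (3, 2, 2, 1).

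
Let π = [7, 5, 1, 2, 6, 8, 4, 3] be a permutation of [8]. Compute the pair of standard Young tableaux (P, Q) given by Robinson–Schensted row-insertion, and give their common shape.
P = [1, 2, 3, 8] / [4, 6] / [5] / [7];  Q = [1, 4, 5, 6] / [2, 7] / [3] / [8];  common shape = (4, 2, 1, 1)

Row-insert the values π_1, π_2, … into P one at a time, bumping the leftmost entry strictly greater than the inserted value down to the next row. The recording tableau Q records, in position (i, j), the step at which that cell was added to P.
  Insert 7 (step 1): P = [7];  Q = [1]
  Insert 5 (step 2): P = [5] / [7];  Q = [1] / [2]
  Insert 1 (step 3): P = [1] / [5] / [7];  Q = [1] / [2] / [3]
  Insert 2 (step 4): P = [1, 2] / [5] / [7];  Q = [1, 4] / [2] / [3]
  Insert 6 (step 5): P = [1, 2, 6] / [5] / [7];  Q = [1, 4, 5] / [2] / [3]
  Insert 8 (step 6): P = [1, 2, 6, 8] / [5] / [7];  Q = [1, 4, 5, 6] / [2] / [3]
  Insert 4 (step 7): P = [1, 2, 4, 8] / [5, 6] / [7];  Q = [1, 4, 5, 6] / [2, 7] / [3]
  Insert 3 (step 8): P = [1, 2, 3, 8] / [4, 6] / [5] / [7];  Q = [1, 4, 5, 6] / [2, 7] / [3] / [8]
Final shape: (4, 2, 1, 1).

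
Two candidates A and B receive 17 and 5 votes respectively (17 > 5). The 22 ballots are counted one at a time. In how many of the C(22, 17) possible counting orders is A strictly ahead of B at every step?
Strict-lead orderings = 14364

Total orderings of the 22 votes with 17 for A: C(22, 17) = 26334. By the Bertrand ballot formula (Cycle Lemma / reflection principle), the number of orderings in which A is strictly ahead of B throughout is (p − q)/(p + q) · C(p + q, p) = (17 − 5)/(17 + 5) · 26334 = 14364.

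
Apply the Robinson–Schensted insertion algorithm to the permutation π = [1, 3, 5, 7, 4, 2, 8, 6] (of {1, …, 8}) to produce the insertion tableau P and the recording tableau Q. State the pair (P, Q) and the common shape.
P = [1, 2, 4, 6, 8] / [3, 7] / [5];  Q = [1, 2, 3, 4, 7] / [5, 8] / [6];  common shape = (5, 2, 1)

Row-insert the values π_1, π_2, … into P one at a time, bumping the leftmost entry strictly greater than the inserted value down to the next row. The recording tableau Q records, in position (i, j), the step at which that cell was added to P.
  Insert 1 (step 1): P = [1];  Q = [1]
  Insert 3 (step 2): P = [1, 3];  Q = [1, 2]
  Insert 5 (step 3): P = [1, 3, 5];  Q = [1, 2, 3]
  Insert 7 (step 4): P = [1, 3, 5, 7];  Q = [1, 2, 3, 4]
  Insert 4 (step 5): P = [1, 3, 4, 7] / [5];  Q = [1, 2, 3, 4] / [5]
  Insert 2 (step 6): P = [1, 2, 4, 7] / [3] / [5];  Q = [1, 2, 3, 4] / [5] / [6]
  Insert 8 (step 7): P = [1, 2, 4, 7, 8] / [3] / [5];  Q = [1, 2, 3, 4, 7] / [5] / [6]
  Insert 6 (step 8): P = [1, 2, 4, 6, 8] / [3, 7] / [5];  Q = [1, 2, 3, 4, 7] / [5, 8] / [6]
Final shape: (5, 2, 1).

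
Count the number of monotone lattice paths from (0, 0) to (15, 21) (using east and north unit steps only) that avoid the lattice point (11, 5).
Number of paths = 5546739600

Total paths from (0, 0) to (15, 21): C(36, 15) = 5567902560. Paths through (11, 5): (paths (0, 0) → (11, 5)) × (paths (11, 5) → (15, 21)) = C(16, 11) · C(20, 4) = 4368 · 4845 = 21162960. Avoidance count = 5567902560 − 21162960 = 5546739600.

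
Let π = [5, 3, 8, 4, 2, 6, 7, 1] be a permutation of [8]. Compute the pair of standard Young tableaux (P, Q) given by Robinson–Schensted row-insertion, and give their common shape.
P = [1, 4, 6, 7] / [2, 8] / [3] / [5];  Q = [1, 3, 6, 7] / [2, 4] / [5] / [8];  common shape = (4, 2, 1, 1)

Row-insert the values π_1, π_2, … into P one at a time, bumping the leftmost entry strictly greater than the inserted value down to the next row. The recording tableau Q records, in position (i, j), the step at which that cell was added to P.
  Insert 5 (step 1): P = [5];  Q = [1]
  Insert 3 (step 2): P = [3] / [5];  Q = [1] / [2]
  Insert 8 (step 3): P = [3, 8] / [5];  Q = [1, 3] / [2]
  Insert 4 (step 4): P = [3, 4] / [5, 8];  Q = [1, 3] / [2, 4]
  Insert 2 (step 5): P = [2, 4] / [3, 8] / [5];  Q = [1, 3] / [2, 4] / [5]
  Insert 6 (step 6): P = [2, 4, 6] / [3, 8] / [5];  Q = [1, 3, 6] / [2, 4] / [5]
  Insert 7 (step 7): P = [2, 4, 6, 7] / [3, 8] / [5];  Q = [1, 3, 6, 7] / [2, 4] / [5]
  Insert 1 (step 8): P = [1, 4, 6, 7] / [2, 8] / [3] / [5];  Q = [1, 3, 6, 7] / [2, 4] / [5] / [8]
Final shape: (4, 2, 1, 1).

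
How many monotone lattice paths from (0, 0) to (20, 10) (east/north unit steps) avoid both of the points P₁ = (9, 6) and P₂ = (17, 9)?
Number of paths = 14018290

Inclusion–exclusion. Total paths: C(30, 20) = 30045015. Through P₁: C(15, 9)·C(15, 11) = 6831825. Through P₂: C(26, 17)·C(4, 3) = 12498200. Since P₁ is strictly southwest of P₂, a monotone path through both must visit P₁ then P₂; paths through both = C(15, 9)·C(11, 8)·C(4, 3) = 3303300. Avoid both = 30045015 − 6831825 − 12498200 + 3303300 = 14018290.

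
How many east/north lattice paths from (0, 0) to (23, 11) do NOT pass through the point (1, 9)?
Number of paths = 286095000

Total paths from (0, 0) to (23, 11): C(34, 23) = 286097760. Paths through (1, 9): (paths (0, 0) → (1, 9)) × (paths (1, 9) → (23, 11)) = C(10, 1) · C(24, 22) = 10 · 276 = 2760. Avoidance count = 286097760 − 2760 = 286095000.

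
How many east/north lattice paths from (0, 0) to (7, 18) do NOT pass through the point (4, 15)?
Number of paths = 403180

Total paths from (0, 0) to (7, 18): C(25, 7) = 480700. Paths through (4, 15): (paths (0, 0) → (4, 15)) × (paths (4, 15) → (7, 18)) = C(19, 4) · C(6, 3) = 3876 · 20 = 77520. Avoidance count = 480700 − 77520 = 403180.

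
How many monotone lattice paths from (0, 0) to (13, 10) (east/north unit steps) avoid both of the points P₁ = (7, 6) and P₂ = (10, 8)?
Number of paths = 517726

Inclusion–exclusion. Total paths: C(23, 13) = 1144066. Through P₁: C(13, 7)·C(10, 6) = 360360. Through P₂: C(18, 10)·C(5, 3) = 437580. Since P₁ is strictly southwest of P₂, a monotone path through both must visit P₁ then P₂; paths through both = C(13, 7)·C(5, 3)·C(5, 3) = 171600. Avoid both = 1144066 − 360360 − 437580 + 171600 = 517726.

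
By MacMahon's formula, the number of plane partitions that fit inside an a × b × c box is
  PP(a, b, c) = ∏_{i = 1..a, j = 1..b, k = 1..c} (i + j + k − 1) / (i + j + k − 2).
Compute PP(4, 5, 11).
PP(4, 5, 11) = 381644355456

Evaluate the triple product over i = 1..4, j = 1..5, k = 1..11. The factors are (2/1) · (3/2) · (4/3) · (5/4) · (6/5) · (7/6) · (8/7) · (9/8) · … (220 factors total). The numerators and denominators telescope so the product is an integer; carrying out the multiplication exactly gives PP(4, 5, 11) = 381644355456.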